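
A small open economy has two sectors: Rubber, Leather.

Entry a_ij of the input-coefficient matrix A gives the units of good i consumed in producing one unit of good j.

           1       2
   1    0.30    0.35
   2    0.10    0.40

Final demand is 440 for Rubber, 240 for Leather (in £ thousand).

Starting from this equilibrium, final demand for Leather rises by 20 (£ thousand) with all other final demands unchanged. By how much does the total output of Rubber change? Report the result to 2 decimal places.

Δx_1 = 18.18

I − A =
  [   0.70    -0.35]
  [  -0.10     0.60]
det(I−A) = (0.70)(0.60) − (-0.35)(-0.10) = 0.3850
adj(I−A) = [[0.60, 0.35], [0.10, 0.70]]
(I − A)⁻¹ = adj(I−A) / det(I−A) ≈
  [   1.5584     0.9091]
  [   0.2597     1.8182]
Δx = (I − A)⁻¹ Δd with Δd having +20 in the Leather component and 0 elsewhere.
So Δx_1 = L_12 · (+20), where L_12 = adj(I−A)_12 / det(I−A) = 0.35 / 0.3850.
Δx_1 = 0.35 × (+20) / 0.3850 = 7.00 / 0.3850 ≈ 18.18.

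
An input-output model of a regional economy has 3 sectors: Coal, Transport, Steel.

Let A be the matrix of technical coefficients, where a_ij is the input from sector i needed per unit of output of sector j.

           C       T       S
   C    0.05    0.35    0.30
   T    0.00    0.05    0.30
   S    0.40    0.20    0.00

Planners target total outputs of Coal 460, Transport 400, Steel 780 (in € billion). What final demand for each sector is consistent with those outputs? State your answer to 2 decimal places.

d_C = 63.00, d_T = 146.00, d_S = 516.00

I − A =
  [   0.95    -0.35    -0.30]
  [   0.00     0.95    -0.30]
  [  -0.40    -0.20     1.00]
d = (I − A) x:
  d_C = (+0.95)·460 + (-0.35)·400 + (-0.30)·780 = 63.00
  d_T = (+0.00)·460 + (+0.95)·400 + (-0.30)·780 = 146.00
  d_S = (-0.40)·460 + (-0.20)·400 + (+1.00)·780 = 516.00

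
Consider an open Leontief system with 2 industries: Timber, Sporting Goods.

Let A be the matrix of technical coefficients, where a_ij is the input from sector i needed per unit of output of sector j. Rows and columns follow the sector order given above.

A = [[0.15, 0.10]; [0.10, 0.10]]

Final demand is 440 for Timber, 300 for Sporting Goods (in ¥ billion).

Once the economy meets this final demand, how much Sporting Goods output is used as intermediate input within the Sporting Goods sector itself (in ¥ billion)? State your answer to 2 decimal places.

I − A =
  [   0.85    -0.10]
  [  -0.10     0.90]
det(I−A) = (0.85)(0.90) − (-0.10)(-0.10) = 0.7550
adj(I−A) = [[0.90, 0.10], [0.10, 0.85]]
(I − A)⁻¹ = adj(I−A) / det(I−A) ≈
  [   1.1921     0.1325]
  [   0.1325     1.1258]
First solve x = (I − A)⁻¹ d = adj(I−A)·d / det(I−A); in particular x_2 = (0.10·440 + 0.85·300) / 0.7550 = 299.00 / 0.7550 ≈ 396.0265.
Intermediate flow from 2 to 2: z_22 = a_22 · x_2 = 0.10 × 299.00 / 0.7550 = 29.90 / 0.7550 ≈ 39.60.

z_22 = 39.60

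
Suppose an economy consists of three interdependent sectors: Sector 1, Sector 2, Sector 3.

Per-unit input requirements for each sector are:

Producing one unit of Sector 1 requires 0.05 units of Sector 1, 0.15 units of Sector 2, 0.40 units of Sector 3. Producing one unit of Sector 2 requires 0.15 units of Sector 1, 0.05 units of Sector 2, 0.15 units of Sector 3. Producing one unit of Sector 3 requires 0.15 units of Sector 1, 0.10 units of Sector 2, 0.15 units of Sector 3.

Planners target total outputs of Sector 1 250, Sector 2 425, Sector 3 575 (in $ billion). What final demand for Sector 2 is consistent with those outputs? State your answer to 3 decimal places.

I − A =
  [   0.95    -0.15    -0.15]
  [  -0.15     0.95    -0.10]
  [  -0.40    -0.15     0.85]
d = (I − A) x:
  d_1 = (+0.95)·250 + (-0.15)·425 + (-0.15)·575 = 87.500
  d_2 = (-0.15)·250 + (+0.95)·425 + (-0.10)·575 = 308.750
  d_3 = (-0.40)·250 + (-0.15)·425 + (+0.85)·575 = 325.000

d_2 = 308.750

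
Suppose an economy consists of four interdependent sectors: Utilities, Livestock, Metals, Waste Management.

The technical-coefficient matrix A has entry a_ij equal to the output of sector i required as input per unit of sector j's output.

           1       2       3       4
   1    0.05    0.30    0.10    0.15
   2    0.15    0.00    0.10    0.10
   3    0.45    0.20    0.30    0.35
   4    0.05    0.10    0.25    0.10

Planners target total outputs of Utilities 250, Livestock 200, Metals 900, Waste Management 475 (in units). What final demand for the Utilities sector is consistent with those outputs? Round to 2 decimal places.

I − A =
  [   0.95    -0.30    -0.10    -0.15]
  [  -0.15     1.00    -0.10    -0.10]
  [  -0.45    -0.20     0.70    -0.35]
  [  -0.05    -0.10    -0.25     0.90]
d = (I − A) x:
  d_1 = (+0.95)·250 + (-0.30)·200 + (-0.10)·900 + (-0.15)·475 = 16.25
  d_2 = (-0.15)·250 + (+1.00)·200 + (-0.10)·900 + (-0.10)·475 = 25.00
  d_3 = (-0.45)·250 + (-0.20)·200 + (+0.70)·900 + (-0.35)·475 = 311.25
  d_4 = (-0.05)·250 + (-0.10)·200 + (-0.25)·900 + (+0.90)·475 = 170.00

d_1 = 16.25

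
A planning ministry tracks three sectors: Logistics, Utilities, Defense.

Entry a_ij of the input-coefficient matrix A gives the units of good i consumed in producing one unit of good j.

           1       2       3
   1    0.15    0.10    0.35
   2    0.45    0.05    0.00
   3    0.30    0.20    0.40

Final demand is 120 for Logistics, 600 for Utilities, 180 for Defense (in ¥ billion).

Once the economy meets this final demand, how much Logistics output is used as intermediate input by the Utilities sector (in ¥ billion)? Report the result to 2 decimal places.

I − A =
  [   0.85    -0.10    -0.35]
  [  -0.45     0.95     0.00]
  [  -0.30    -0.20     0.60]
Cofactors of I−A, C_ij = (−1)^(i+j)·(minor ij) (rows/columns in the sector order above):
  C_11 = (0.95)(0.60) − (0.00)(-0.20) = 0.5700
  C_12 = −[(-0.45)(0.60) − (0.00)(-0.30)] = 0.2700
  C_13 = (-0.45)(-0.20) − (0.95)(-0.30) = 0.3750
  C_21 = −[(-0.10)(0.60) − (-0.35)(-0.20)] = 0.1300
  C_22 = (0.85)(0.60) − (-0.35)(-0.30) = 0.4050
  C_23 = −[(0.85)(-0.20) − (-0.10)(-0.30)] = 0.2000
  C_31 = (-0.10)(0.00) − (-0.35)(0.95) = 0.3325
  C_32 = −[(0.85)(0.00) − (-0.35)(-0.45)] = 0.1575
  C_33 = (0.85)(0.95) − (-0.10)(-0.45) = 0.7625
det(I−A) = Σ_j (I−A)_1j·C_1j = (0.85)(0.5700) + (-0.10)(0.2700) + (-0.35)(0.3750) = 0.32625
adj(I−A) = Cᵀ =
  [ 0.5700   0.1300   0.3325]
  [ 0.2700   0.4050   0.1575]
  [ 0.3750   0.2000   0.7625]
(I − A)⁻¹ = adj(I−A) / det(I−A) ≈
  [   1.7471     0.3985     1.0192]
  [   0.8276     1.2414     0.4828]
  [   1.1494     0.6130     2.3372]
First solve x = (I − A)⁻¹ d = adj(I−A)·d / det(I−A); in particular x_2 = (0.2700·120 + 0.4050·600 + 0.1575·180) / 0.32625 = 303.75 / 0.32625 ≈ 931.0345.
Intermediate flow from 1 to 2: z_12 = a_12 · x_2 = 0.10 × 303.75 / 0.32625 = 30.375 / 0.32625 ≈ 93.10.

z_12 = 93.10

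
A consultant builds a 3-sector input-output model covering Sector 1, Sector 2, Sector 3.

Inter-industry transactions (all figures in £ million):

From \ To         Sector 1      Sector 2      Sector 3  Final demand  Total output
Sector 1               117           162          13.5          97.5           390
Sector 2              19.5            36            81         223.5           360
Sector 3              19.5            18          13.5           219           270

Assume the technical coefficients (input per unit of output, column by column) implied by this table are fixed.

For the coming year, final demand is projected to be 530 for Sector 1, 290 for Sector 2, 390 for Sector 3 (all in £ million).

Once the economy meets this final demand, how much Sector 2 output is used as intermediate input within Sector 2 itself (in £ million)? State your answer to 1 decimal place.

z_22 = 55.3

Technical coefficients a_ij = z_ij / X_j:
  a_11 = 117/390 = 0.30, a_21 = 19.5/390 = 0.05, a_31 = 19.5/390 = 0.05
  a_12 = 162/360 = 0.45, a_22 = 36/360 = 0.10, a_32 = 18/360 = 0.05
  a_13 = 13.5/270 = 0.05, a_23 = 81/270 = 0.30, a_33 = 13.5/270 = 0.05
I − A =
  [   0.70    -0.45    -0.05]
  [  -0.05     0.90    -0.30]
  [  -0.05    -0.05     0.95]
Cofactors of I−A, C_ij = (−1)^(i+j)·(minor ij) (rows/columns in the sector order above):
  C_11 = (0.90)(0.95) − (-0.30)(-0.05) = 0.8400
  C_12 = −[(-0.05)(0.95) − (-0.30)(-0.05)] = 0.0625
  C_13 = (-0.05)(-0.05) − (0.90)(-0.05) = 0.0475
  C_21 = −[(-0.45)(0.95) − (-0.05)(-0.05)] = 0.4300
  C_22 = (0.70)(0.95) − (-0.05)(-0.05) = 0.6625
  C_23 = −[(0.70)(-0.05) − (-0.45)(-0.05)] = 0.0575
  C_31 = (-0.45)(-0.30) − (-0.05)(0.90) = 0.1800
  C_32 = −[(0.70)(-0.30) − (-0.05)(-0.05)] = 0.2125
  C_33 = (0.70)(0.90) − (-0.45)(-0.05) = 0.6075
det(I−A) = Σ_j (I−A)_1j·C_1j = (0.70)(0.8400) + (-0.45)(0.0625) + (-0.05)(0.0475) = 0.5575
adj(I−A) = Cᵀ =
  [ 0.8400   0.4300   0.1800]
  [ 0.0625   0.6625   0.2125]
  [ 0.0475   0.0575   0.6075]
(I − A)⁻¹ = adj(I−A) / det(I−A) ≈
  [   1.5067     0.7713     0.3229]
  [   0.1121     1.1883     0.3812]
  [   0.0852     0.1031     1.0897]
First solve x = (I − A)⁻¹ d = adj(I−A)·d / det(I−A); in particular x_2 = (0.0625·530 + 0.6625·290 + 0.2125·390) / 0.5575 = 308.125 / 0.5575 ≈ 552.691.
Intermediate flow from 2 to 2: z_22 = a_22 · x_2 = 0.10 × 308.125 / 0.5575 = 30.8125 / 0.5575 ≈ 55.3.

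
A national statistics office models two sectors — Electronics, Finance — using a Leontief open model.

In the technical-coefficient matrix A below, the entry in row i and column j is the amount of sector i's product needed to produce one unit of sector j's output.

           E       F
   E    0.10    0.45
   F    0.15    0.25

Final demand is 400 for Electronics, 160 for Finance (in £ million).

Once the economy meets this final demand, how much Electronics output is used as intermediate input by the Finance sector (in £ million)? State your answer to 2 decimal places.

z_EF = 151.11

I − A =
  [   0.90    -0.45]
  [  -0.15     0.75]
det(I−A) = (0.90)(0.75) − (-0.45)(-0.15) = 0.6075
adj(I−A) = [[0.75, 0.45], [0.15, 0.90]]
(I − A)⁻¹ = adj(I−A) / det(I−A) ≈
  [   1.2346     0.7407]
  [   0.2469     1.4815]
First solve x = (I − A)⁻¹ d = adj(I−A)·d / det(I−A); in particular x_F = (0.15·400 + 0.90·160) / 0.6075 = 204.00 / 0.6075 ≈ 335.8025.
Intermediate flow from E to F: z_EF = a_EF · x_F = 0.45 × 204.00 / 0.6075 = 91.80 / 0.6075 ≈ 151.11.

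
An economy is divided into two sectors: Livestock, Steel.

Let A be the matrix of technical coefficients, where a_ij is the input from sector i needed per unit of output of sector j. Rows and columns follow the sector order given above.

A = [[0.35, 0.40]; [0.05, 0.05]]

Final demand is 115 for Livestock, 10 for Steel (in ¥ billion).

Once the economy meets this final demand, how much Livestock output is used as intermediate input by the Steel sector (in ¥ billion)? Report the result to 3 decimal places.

I − A =
  [   0.65    -0.40]
  [  -0.05     0.95]
det(I−A) = (0.65)(0.95) − (-0.40)(-0.05) = 0.5975
adj(I−A) = [[0.95, 0.40], [0.05, 0.65]]
(I − A)⁻¹ = adj(I−A) / det(I−A) ≈
  [   1.5900     0.6695]
  [   0.0837     1.0879]
First solve x = (I − A)⁻¹ d = adj(I−A)·d / det(I−A); in particular x_S = (0.05·115 + 0.65·10) / 0.5975 = 12.25 / 0.5975 ≈ 20.50209.
Intermediate flow from L to S: z_LS = a_LS · x_S = 0.40 × 12.25 / 0.5975 = 4.90 / 0.5975 ≈ 8.201.

z_LS = 8.201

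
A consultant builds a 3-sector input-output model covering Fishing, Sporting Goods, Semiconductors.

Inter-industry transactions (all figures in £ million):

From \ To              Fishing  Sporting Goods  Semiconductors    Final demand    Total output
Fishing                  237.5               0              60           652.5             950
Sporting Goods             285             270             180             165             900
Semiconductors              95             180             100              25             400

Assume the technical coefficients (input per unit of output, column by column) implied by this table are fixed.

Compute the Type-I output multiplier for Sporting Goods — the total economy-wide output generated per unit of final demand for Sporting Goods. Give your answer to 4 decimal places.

m_2 = 2.3716

Technical coefficients a_ij = z_ij / X_j:
  a_11 = 237.5/950 = 0.25, a_21 = 285/950 = 0.30, a_31 = 95/950 = 0.10
  a_12 = 0/900 = 0.00, a_22 = 270/900 = 0.30, a_32 = 180/900 = 0.20
  a_13 = 60/400 = 0.15, a_23 = 180/400 = 0.45, a_33 = 100/400 = 0.25
I − A =
  [   0.75     0.00    -0.15]
  [  -0.30     0.70    -0.45]
  [  -0.10    -0.20     0.75]
Cofactors of I−A, C_ij = (−1)^(i+j)·(minor ij) (rows/columns in the sector order above):
  C_11 = (0.70)(0.75) − (-0.45)(-0.20) = 0.4350
  C_12 = −[(-0.30)(0.75) − (-0.45)(-0.10)] = 0.2700
  C_13 = (-0.30)(-0.20) − (0.70)(-0.10) = 0.1300
  C_21 = −[(0.00)(0.75) − (-0.15)(-0.20)] = 0.0300
  C_22 = (0.75)(0.75) − (-0.15)(-0.10) = 0.5475
  C_23 = −[(0.75)(-0.20) − (0.00)(-0.10)] = 0.1500
  C_31 = (0.00)(-0.45) − (-0.15)(0.70) = 0.1050
  C_32 = −[(0.75)(-0.45) − (-0.15)(-0.30)] = 0.3825
  C_33 = (0.75)(0.70) − (0.00)(-0.30) = 0.5250
det(I−A) = Σ_j (I−A)_1j·C_1j = (0.75)(0.4350) + (0.00)(0.2700) + (-0.15)(0.1300) = 0.30675
adj(I−A) = Cᵀ =
  [ 0.4350   0.0300   0.1050]
  [ 0.2700   0.5475   0.3825]
  [ 0.1300   0.1500   0.5250]
(I − A)⁻¹ = adj(I−A) / det(I−A) ≈
  [   1.41809     0.09780     0.34230]
  [   0.88020     1.78484     1.24694]
  [   0.42380     0.48900     1.71149]
The output multiplier for sector j is the column-j sum of the Leontief inverse (I − A)⁻¹ = adj(I−A) / det(I−A).
Column 2 of adj(I−A): (0.0300, 0.5475, 0.1500); det(I−A) = 0.30675.
m_2 = (0.0300 + 0.5475 + 0.1500) / 0.30675 = 0.7275 / 0.30675 ≈ 2.3716.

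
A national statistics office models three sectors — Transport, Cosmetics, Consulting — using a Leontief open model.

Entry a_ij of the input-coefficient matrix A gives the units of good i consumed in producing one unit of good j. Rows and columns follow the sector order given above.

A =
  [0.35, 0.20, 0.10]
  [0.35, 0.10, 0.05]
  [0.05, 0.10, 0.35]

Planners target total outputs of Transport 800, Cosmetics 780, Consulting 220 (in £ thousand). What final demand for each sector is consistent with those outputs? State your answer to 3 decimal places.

d_1 = 342.000, d_2 = 411.000, d_3 = 25.000

I − A =
  [   0.65    -0.20    -0.10]
  [  -0.35     0.90    -0.05]
  [  -0.05    -0.10     0.65]
d = (I − A) x:
  d_1 = (+0.65)·800 + (-0.20)·780 + (-0.10)·220 = 342.000
  d_2 = (-0.35)·800 + (+0.90)·780 + (-0.05)·220 = 411.000
  d_3 = (-0.05)·800 + (-0.10)·780 + (+0.65)·220 = 25.000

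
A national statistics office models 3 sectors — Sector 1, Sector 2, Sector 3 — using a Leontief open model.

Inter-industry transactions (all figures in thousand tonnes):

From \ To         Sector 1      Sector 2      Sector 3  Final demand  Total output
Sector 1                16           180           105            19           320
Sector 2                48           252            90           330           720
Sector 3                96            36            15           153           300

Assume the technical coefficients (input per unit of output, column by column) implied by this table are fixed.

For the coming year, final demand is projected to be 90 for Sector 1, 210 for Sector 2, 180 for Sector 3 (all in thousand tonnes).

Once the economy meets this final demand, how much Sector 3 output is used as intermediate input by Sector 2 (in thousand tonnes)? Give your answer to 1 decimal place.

z_32 = 28.1

Technical coefficients a_ij = z_ij / X_j:
  a_11 = 16/320 = 0.05, a_21 = 48/320 = 0.15, a_31 = 96/320 = 0.30
  a_12 = 180/720 = 0.25, a_22 = 252/720 = 0.35, a_32 = 36/720 = 0.05
  a_13 = 105/300 = 0.35, a_23 = 90/300 = 0.30, a_33 = 15/300 = 0.05
I − A =
  [   0.95    -0.25    -0.35]
  [  -0.15     0.65    -0.30]
  [  -0.30    -0.05     0.95]
Cofactors of I−A, C_ij = (−1)^(i+j)·(minor ij) (rows/columns in the sector order above):
  C_11 = (0.65)(0.95) − (-0.30)(-0.05) = 0.6025
  C_12 = −[(-0.15)(0.95) − (-0.30)(-0.30)] = 0.2325
  C_13 = (-0.15)(-0.05) − (0.65)(-0.30) = 0.2025
  C_21 = −[(-0.25)(0.95) − (-0.35)(-0.05)] = 0.2550
  C_22 = (0.95)(0.95) − (-0.35)(-0.30) = 0.7975
  C_23 = −[(0.95)(-0.05) − (-0.25)(-0.30)] = 0.1225
  C_31 = (-0.25)(-0.30) − (-0.35)(0.65) = 0.3025
  C_32 = −[(0.95)(-0.30) − (-0.35)(-0.15)] = 0.3375
  C_33 = (0.95)(0.65) − (-0.25)(-0.15) = 0.5800
det(I−A) = Σ_j (I−A)_1j·C_1j = (0.95)(0.6025) + (-0.25)(0.2325) + (-0.35)(0.2025) = 0.443375
adj(I−A) = Cᵀ =
  [ 0.6025   0.2550   0.3025]
  [ 0.2325   0.7975   0.3375]
  [ 0.2025   0.1225   0.5800]
(I − A)⁻¹ = adj(I−A) / det(I−A) ≈
  [   1.3589     0.5751     0.6823]
  [   0.5244     1.7987     0.7612]
  [   0.4567     0.2763     1.3081]
First solve x = (I − A)⁻¹ d = adj(I−A)·d / det(I−A); in particular x_2 = (0.2325·90 + 0.7975·210 + 0.3375·180) / 0.443375 = 249.15 / 0.443375 ≈ 561.940.
Intermediate flow from 3 to 2: z_32 = a_32 · x_2 = 0.05 × 249.15 / 0.443375 = 12.4575 / 0.443375 ≈ 28.1.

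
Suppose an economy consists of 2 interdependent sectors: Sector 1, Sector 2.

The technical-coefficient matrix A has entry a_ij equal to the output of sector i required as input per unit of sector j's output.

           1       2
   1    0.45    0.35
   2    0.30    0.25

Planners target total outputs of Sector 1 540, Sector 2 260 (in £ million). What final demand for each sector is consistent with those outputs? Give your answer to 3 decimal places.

I − A =
  [   0.55    -0.35]
  [  -0.30     0.75]
d = (I − A) x:
  d_1 = (+0.55)·540 + (-0.35)·260 = 206.000
  d_2 = (-0.30)·540 + (+0.75)·260 = 33.000

d_1 = 206.000, d_2 = 33.000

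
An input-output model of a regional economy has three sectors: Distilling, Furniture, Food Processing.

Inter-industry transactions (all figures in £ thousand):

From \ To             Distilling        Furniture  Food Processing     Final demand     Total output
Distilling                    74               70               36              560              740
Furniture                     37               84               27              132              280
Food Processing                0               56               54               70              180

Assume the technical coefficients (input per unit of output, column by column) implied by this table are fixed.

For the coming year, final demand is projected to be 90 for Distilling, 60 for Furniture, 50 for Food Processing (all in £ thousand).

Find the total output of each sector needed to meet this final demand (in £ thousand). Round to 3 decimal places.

Technical coefficients a_ij = z_ij / X_j:
  a_11 = 74/740 = 0.10, a_21 = 37/740 = 0.05, a_31 = 0/740 = 0.00
  a_12 = 70/280 = 0.25, a_22 = 84/280 = 0.30, a_32 = 56/280 = 0.20
  a_13 = 36/180 = 0.20, a_23 = 27/180 = 0.15, a_33 = 54/180 = 0.30
I − A =
  [   0.90    -0.25    -0.20]
  [  -0.05     0.70    -0.15]
  [   0.00    -0.20     0.70]
Cofactors of I−A, C_ij = (−1)^(i+j)·(minor ij) (rows/columns in the sector order above):
  C_11 = (0.70)(0.70) − (-0.15)(-0.20) = 0.4600
  C_12 = −[(-0.05)(0.70) − (-0.15)(0.00)] = 0.0350
  C_13 = (-0.05)(-0.20) − (0.70)(0.00) = 0.0100
  C_21 = −[(-0.25)(0.70) − (-0.20)(-0.20)] = 0.2150
  C_22 = (0.90)(0.70) − (-0.20)(0.00) = 0.6300
  C_23 = −[(0.90)(-0.20) − (-0.25)(0.00)] = 0.1800
  C_31 = (-0.25)(-0.15) − (-0.20)(0.70) = 0.1775
  C_32 = −[(0.90)(-0.15) − (-0.20)(-0.05)] = 0.1450
  C_33 = (0.90)(0.70) − (-0.25)(-0.05) = 0.6175
det(I−A) = Σ_j (I−A)_1j·C_1j = (0.90)(0.4600) + (-0.25)(0.0350) + (-0.20)(0.0100) = 0.40325
adj(I−A) = Cᵀ =
  [ 0.4600   0.2150   0.1775]
  [ 0.0350   0.6300   0.1450]
  [ 0.0100   0.1800   0.6175]
(I − A)⁻¹ = adj(I−A) / det(I−A) ≈
  [   1.1407     0.5332     0.4402]
  [   0.0868     1.5623     0.3596]
  [   0.0248     0.4464     1.5313]
x = (I − A)⁻¹ d = adj(I−A)·d / det(I−A), with det(I−A) = 0.40325:
  x_1 = (0.4600·90 + 0.2150·60 + 0.1775·50) / 0.40325 = 63.175 / 0.40325 ≈ 156.665
  x_2 = (0.0350·90 + 0.6300·60 + 0.1450·50) / 0.40325 = 48.20 / 0.40325 ≈ 119.529
  x_3 = (0.0100·90 + 0.1800·60 + 0.6175·50) / 0.40325 = 42.575 / 0.40325 ≈ 105.580

x_1 = 156.665, x_2 = 119.529, x_3 = 105.580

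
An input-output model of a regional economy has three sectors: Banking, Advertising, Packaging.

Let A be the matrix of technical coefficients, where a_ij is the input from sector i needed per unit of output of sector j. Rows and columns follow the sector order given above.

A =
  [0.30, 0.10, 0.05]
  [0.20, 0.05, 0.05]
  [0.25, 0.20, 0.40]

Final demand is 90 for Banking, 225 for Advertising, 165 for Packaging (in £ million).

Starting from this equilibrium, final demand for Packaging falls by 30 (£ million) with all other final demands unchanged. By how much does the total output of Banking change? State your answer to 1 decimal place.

I − A =
  [   0.70    -0.10    -0.05]
  [  -0.20     0.95    -0.05]
  [  -0.25    -0.20     0.60]
Cofactors of I−A, C_ij = (−1)^(i+j)·(minor ij) (rows/columns in the sector order above):
  C_11 = (0.95)(0.60) − (-0.05)(-0.20) = 0.5600
  C_12 = −[(-0.20)(0.60) − (-0.05)(-0.25)] = 0.1325
  C_13 = (-0.20)(-0.20) − (0.95)(-0.25) = 0.2775
  C_21 = −[(-0.10)(0.60) − (-0.05)(-0.20)] = 0.0700
  C_22 = (0.70)(0.60) − (-0.05)(-0.25) = 0.4075
  C_23 = −[(0.70)(-0.20) − (-0.10)(-0.25)] = 0.1650
  C_31 = (-0.10)(-0.05) − (-0.05)(0.95) = 0.0525
  C_32 = −[(0.70)(-0.05) − (-0.05)(-0.20)] = 0.0450
  C_33 = (0.70)(0.95) − (-0.10)(-0.20) = 0.6450
det(I−A) = Σ_j (I−A)_1j·C_1j = (0.70)(0.5600) + (-0.10)(0.1325) + (-0.05)(0.2775) = 0.364875
adj(I−A) = Cᵀ =
  [ 0.5600   0.0700   0.0525]
  [ 0.1325   0.4075   0.0450]
  [ 0.2775   0.1650   0.6450]
(I − A)⁻¹ = adj(I−A) / det(I−A) ≈
  [   1.5348     0.1918     0.1439]
  [   0.3631     1.1168     0.1233]
  [   0.7605     0.4522     1.7677]
Δx = (I − A)⁻¹ Δd with Δd having -30 in the Packaging component and 0 elsewhere.
So Δx_1 = L_13 · (-30), where L_13 = adj(I−A)_13 / det(I−A) = 0.0525 / 0.364875.
Δx_1 = 0.0525 × (-30) / 0.364875 = -1.575 / 0.364875 ≈ -4.3.

Δx_1 = -4.3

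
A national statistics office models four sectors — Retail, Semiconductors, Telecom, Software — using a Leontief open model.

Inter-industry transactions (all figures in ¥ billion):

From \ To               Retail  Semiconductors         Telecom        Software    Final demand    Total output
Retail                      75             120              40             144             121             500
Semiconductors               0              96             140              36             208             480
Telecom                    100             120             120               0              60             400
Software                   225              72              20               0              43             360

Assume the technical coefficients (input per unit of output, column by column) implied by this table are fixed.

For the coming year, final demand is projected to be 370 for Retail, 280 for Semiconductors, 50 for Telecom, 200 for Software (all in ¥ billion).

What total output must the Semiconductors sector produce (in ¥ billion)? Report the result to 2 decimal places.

Technical coefficients a_ij = z_ij / X_j:
  a_11 = 75/500 = 0.15, a_21 = 0/500 = 0.00, a_31 = 100/500 = 0.20, a_41 = 225/500 = 0.45
  a_12 = 120/480 = 0.25, a_22 = 96/480 = 0.20, a_32 = 120/480 = 0.25, a_42 = 72/480 = 0.15
  a_13 = 40/400 = 0.10, a_23 = 140/400 = 0.35, a_33 = 120/400 = 0.30, a_43 = 20/400 = 0.05
  a_14 = 144/360 = 0.40, a_24 = 36/360 = 0.10, a_34 = 0/360 = 0.00, a_44 = 0/360 = 0.00
I − A =
  [   0.85    -0.25    -0.10    -0.40]
  [   0.00     0.80    -0.35    -0.10]
  [  -0.20    -0.25     0.70     0.00]
  [  -0.45    -0.15    -0.05     1.00]
Compute the cofactors C_ij = (−1)^(i+j)·(3×3 minor ij) of I−A; the adjugate is their transpose:
adj(I−A) = Cᵀ =
  [ 0.460750   0.247000   0.204250   0.209000]
  [ 0.102500   0.445000   0.243250   0.085500]
  [ 0.168250   0.229500   0.512000   0.090250]
  [ 0.231125   0.189375   0.154000   0.368125]
det(I−A) = Σ_j (I−A)_1j·C_1j = (0.85)(0.460750) + (-0.25)(0.102500) + (-0.10)(0.168250) + (-0.40)(0.231125) = 0.2567375
(I − A)⁻¹ = adj(I−A) / det(I−A) ≈
  [   1.7946     0.9621     0.7956     0.8141]
  [   0.3992     1.7333     0.9475     0.3330]
  [   0.6553     0.8939     1.9943     0.3515]
  [   0.9002     0.7376     0.5998     1.4339]
x = (I − A)⁻¹ d = adj(I−A)·d / det(I−A), with det(I−A) = 0.2567375:
  x_1 = (0.460750·370 + 0.247000·280 + 0.204250·50 + 0.209000·200) / 0.2567375 = 291.65 / 0.2567375 ≈ 1135.99
  x_2 = (0.102500·370 + 0.445000·280 + 0.243250·50 + 0.085500·200) / 0.2567375 = 191.7875 / 0.2567375 ≈ 747.02
  x_3 = (0.168250·370 + 0.229500·280 + 0.512000·50 + 0.090250·200) / 0.2567375 = 170.1625 / 0.2567375 ≈ 662.79
  x_4 = (0.231125·370 + 0.189375·280 + 0.154000·50 + 0.368125·200) / 0.2567375 = 219.86625 / 0.2567375 ≈ 856.39

x_2 = 747.02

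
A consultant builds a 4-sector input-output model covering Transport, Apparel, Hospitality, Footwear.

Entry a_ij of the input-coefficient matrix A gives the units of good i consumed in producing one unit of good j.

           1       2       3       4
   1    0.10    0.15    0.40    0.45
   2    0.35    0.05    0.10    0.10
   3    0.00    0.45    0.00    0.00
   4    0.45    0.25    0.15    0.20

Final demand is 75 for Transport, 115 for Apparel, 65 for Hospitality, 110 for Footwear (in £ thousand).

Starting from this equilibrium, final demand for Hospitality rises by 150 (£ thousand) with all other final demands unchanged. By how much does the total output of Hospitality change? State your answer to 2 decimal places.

Δx_3 = 202.30

I − A =
  [   0.90    -0.15    -0.40    -0.45]
  [  -0.35     0.95    -0.10    -0.10]
  [   0.00    -0.45     1.00     0.00]
  [  -0.45    -0.25    -0.15     0.80]
Compute the cofactors C_ij = (−1)^(i+j)·(3×3 minor ij) of I−A; the adjugate is their transpose:
adj(I−A) = Cᵀ =
  [ 0.692250   0.406875   0.383625   0.440250]
  [ 0.325000   0.517500   0.218875   0.247500]
  [ 0.146250   0.232875   0.381000   0.111375]
  [ 0.518375   0.434250   0.355625   0.699000]
det(I−A) = Σ_j (I−A)_1j·C_1j = (0.90)(0.692250) + (-0.15)(0.325000) + (-0.40)(0.146250) + (-0.45)(0.518375) = 0.28250625
(I − A)⁻¹ = adj(I−A) / det(I−A) ≈
  [   2.4504     1.4402     1.3579     1.5584]
  [   1.1504     1.8318     0.7748     0.8761]
  [   0.5177     0.8243     1.3486     0.3942]
  [   1.8349     1.5371     1.2588     2.4743]
Δx = (I − A)⁻¹ Δd with Δd having +150 in the Hospitality component and 0 elsewhere.
So Δx_3 = L_33 · (+150), where L_33 = adj(I−A)_33 / det(I−A) = 0.381000 / 0.28250625.
Δx_3 = 0.381000 × (+150) / 0.28250625 = 57.15 / 0.28250625 ≈ 202.30.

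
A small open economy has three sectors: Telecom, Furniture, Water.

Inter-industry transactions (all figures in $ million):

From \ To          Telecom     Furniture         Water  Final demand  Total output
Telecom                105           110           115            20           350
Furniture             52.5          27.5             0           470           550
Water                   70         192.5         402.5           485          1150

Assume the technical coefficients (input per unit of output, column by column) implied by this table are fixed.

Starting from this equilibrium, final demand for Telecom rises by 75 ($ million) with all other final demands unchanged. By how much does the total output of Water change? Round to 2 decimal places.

Technical coefficients a_ij = z_ij / X_j:
  a_TT = 105/350 = 0.30, a_FT = 52.5/350 = 0.15, a_WT = 70/350 = 0.20
  a_TF = 110/550 = 0.20, a_FF = 27.5/550 = 0.05, a_WF = 192.5/550 = 0.35
  a_TW = 115/1150 = 0.10, a_FW = 0/1150 = 0.00, a_WW = 402.5/1150 = 0.35
I − A =
  [   0.70    -0.20    -0.10]
  [  -0.15     0.95     0.00]
  [  -0.20    -0.35     0.65]
Cofactors of I−A, C_ij = (−1)^(i+j)·(minor ij) (rows/columns in the sector order above):
  C_11 = (0.95)(0.65) − (0.00)(-0.35) = 0.6175
  C_12 = −[(-0.15)(0.65) − (0.00)(-0.20)] = 0.0975
  C_13 = (-0.15)(-0.35) − (0.95)(-0.20) = 0.2425
  C_21 = −[(-0.20)(0.65) − (-0.10)(-0.35)] = 0.1650
  C_22 = (0.70)(0.65) − (-0.10)(-0.20) = 0.4350
  C_23 = −[(0.70)(-0.35) − (-0.20)(-0.20)] = 0.2850
  C_31 = (-0.20)(0.00) − (-0.10)(0.95) = 0.0950
  C_32 = −[(0.70)(0.00) − (-0.10)(-0.15)] = 0.0150
  C_33 = (0.70)(0.95) − (-0.20)(-0.15) = 0.6350
det(I−A) = Σ_j (I−A)_1j·C_1j = (0.70)(0.6175) + (-0.20)(0.0975) + (-0.10)(0.2425) = 0.3885
adj(I−A) = Cᵀ =
  [ 0.6175   0.1650   0.0950]
  [ 0.0975   0.4350   0.0150]
  [ 0.2425   0.2850   0.6350]
(I − A)⁻¹ = adj(I−A) / det(I−A) ≈
  [   1.5894     0.4247     0.2445]
  [   0.2510     1.1197     0.0386]
  [   0.6242     0.7336     1.6345]
Δx = (I − A)⁻¹ Δd with Δd having +75 in the Telecom component and 0 elsewhere.
So Δx_W = L_WT · (+75), where L_WT = adj(I−A)_WT / det(I−A) = 0.2425 / 0.3885.
Δx_W = 0.2425 × (+75) / 0.3885 = 18.1875 / 0.3885 ≈ 46.81.

Δx_W = 46.81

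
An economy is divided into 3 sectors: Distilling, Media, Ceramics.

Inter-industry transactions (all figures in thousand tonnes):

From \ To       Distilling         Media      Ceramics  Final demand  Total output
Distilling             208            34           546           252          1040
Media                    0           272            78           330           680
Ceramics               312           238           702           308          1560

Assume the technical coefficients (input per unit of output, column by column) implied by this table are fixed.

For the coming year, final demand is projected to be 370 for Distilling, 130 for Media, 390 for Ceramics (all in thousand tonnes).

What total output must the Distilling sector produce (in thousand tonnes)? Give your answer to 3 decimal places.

Technical coefficients a_ij = z_ij / X_j:
  a_DD = 208/1040 = 0.20, a_MD = 0/1040 = 0.00, a_CD = 312/1040 = 0.30
  a_DM = 34/680 = 0.05, a_MM = 272/680 = 0.40, a_CM = 238/680 = 0.35
  a_DC = 546/1560 = 0.35, a_MC = 78/1560 = 0.05, a_CC = 702/1560 = 0.45
I − A =
  [   0.80    -0.05    -0.35]
  [   0.00     0.60    -0.05]
  [  -0.30    -0.35     0.55]
Cofactors of I−A, C_ij = (−1)^(i+j)·(minor ij) (rows/columns in the sector order above):
  C_11 = (0.60)(0.55) − (-0.05)(-0.35) = 0.3125
  C_12 = −[(0.00)(0.55) − (-0.05)(-0.30)] = 0.0150
  C_13 = (0.00)(-0.35) − (0.60)(-0.30) = 0.1800
  C_21 = −[(-0.05)(0.55) − (-0.35)(-0.35)] = 0.1500
  C_22 = (0.80)(0.55) − (-0.35)(-0.30) = 0.3350
  C_23 = −[(0.80)(-0.35) − (-0.05)(-0.30)] = 0.2950
  C_31 = (-0.05)(-0.05) − (-0.35)(0.60) = 0.2125
  C_32 = −[(0.80)(-0.05) − (-0.35)(0.00)] = 0.0400
  C_33 = (0.80)(0.60) − (-0.05)(0.00) = 0.4800
det(I−A) = Σ_j (I−A)_1j·C_1j = (0.80)(0.3125) + (-0.05)(0.0150) + (-0.35)(0.1800) = 0.18625
adj(I−A) = Cᵀ =
  [ 0.3125   0.1500   0.2125]
  [ 0.0150   0.3350   0.0400]
  [ 0.1800   0.2950   0.4800]
(I − A)⁻¹ = adj(I−A) / det(I−A) ≈
  [   1.6779     0.8054     1.1409]
  [   0.0805     1.7987     0.2148]
  [   0.9664     1.5839     2.5772]
x = (I − A)⁻¹ d = adj(I−A)·d / det(I−A), with det(I−A) = 0.18625:
  x_D = (0.3125·370 + 0.1500·130 + 0.2125·390) / 0.18625 = 218.00 / 0.18625 ≈ 1170.470
  x_M = (0.0150·370 + 0.3350·130 + 0.0400·390) / 0.18625 = 64.70 / 0.18625 ≈ 347.383
  x_C = (0.1800·370 + 0.2950·130 + 0.4800·390) / 0.18625 = 292.15 / 0.18625 ≈ 1568.591

x_D = 1170.470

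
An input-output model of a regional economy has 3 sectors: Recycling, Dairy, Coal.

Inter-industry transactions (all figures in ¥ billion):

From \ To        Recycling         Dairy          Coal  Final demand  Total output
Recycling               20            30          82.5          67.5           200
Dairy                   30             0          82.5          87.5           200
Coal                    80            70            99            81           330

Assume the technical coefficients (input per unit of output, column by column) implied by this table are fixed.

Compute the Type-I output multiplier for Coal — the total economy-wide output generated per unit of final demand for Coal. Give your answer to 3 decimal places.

Technical coefficients a_ij = z_ij / X_j:
  a_RR = 20/200 = 0.10, a_DR = 30/200 = 0.15, a_CR = 80/200 = 0.40
  a_RD = 30/200 = 0.15, a_DD = 0/200 = 0.00, a_CD = 70/200 = 0.35
  a_RC = 82.5/330 = 0.25, a_DC = 82.5/330 = 0.25, a_CC = 99/330 = 0.30
I − A =
  [   0.90    -0.15    -0.25]
  [  -0.15     1.00    -0.25]
  [  -0.40    -0.35     0.70]
Cofactors of I−A, C_ij = (−1)^(i+j)·(minor ij) (rows/columns in the sector order above):
  C_11 = (1.00)(0.70) − (-0.25)(-0.35) = 0.6125
  C_12 = −[(-0.15)(0.70) − (-0.25)(-0.40)] = 0.2050
  C_13 = (-0.15)(-0.35) − (1.00)(-0.40) = 0.4525
  C_21 = −[(-0.15)(0.70) − (-0.25)(-0.35)] = 0.1925
  C_22 = (0.90)(0.70) − (-0.25)(-0.40) = 0.5300
  C_23 = −[(0.90)(-0.35) − (-0.15)(-0.40)] = 0.3750
  C_31 = (-0.15)(-0.25) − (-0.25)(1.00) = 0.2875
  C_32 = −[(0.90)(-0.25) − (-0.25)(-0.15)] = 0.2625
  C_33 = (0.90)(1.00) − (-0.15)(-0.15) = 0.8775
det(I−A) = Σ_j (I−A)_1j·C_1j = (0.90)(0.6125) + (-0.15)(0.2050) + (-0.25)(0.4525) = 0.407375
adj(I−A) = Cᵀ =
  [ 0.6125   0.1925   0.2875]
  [ 0.2050   0.5300   0.2625]
  [ 0.4525   0.3750   0.8775]
(I − A)⁻¹ = adj(I−A) / det(I−A) ≈
  [   1.5035     0.4725     0.7057]
  [   0.5032     1.3010     0.6444]
  [   1.1108     0.9205     2.1540]
The output multiplier for sector j is the column-j sum of the Leontief inverse (I − A)⁻¹ = adj(I−A) / det(I−A).
Column C of adj(I−A): (0.2875, 0.2625, 0.8775); det(I−A) = 0.407375.
m_C = (0.2875 + 0.2625 + 0.8775) / 0.407375 = 1.4275 / 0.407375 ≈ 3.504.

m_C = 3.504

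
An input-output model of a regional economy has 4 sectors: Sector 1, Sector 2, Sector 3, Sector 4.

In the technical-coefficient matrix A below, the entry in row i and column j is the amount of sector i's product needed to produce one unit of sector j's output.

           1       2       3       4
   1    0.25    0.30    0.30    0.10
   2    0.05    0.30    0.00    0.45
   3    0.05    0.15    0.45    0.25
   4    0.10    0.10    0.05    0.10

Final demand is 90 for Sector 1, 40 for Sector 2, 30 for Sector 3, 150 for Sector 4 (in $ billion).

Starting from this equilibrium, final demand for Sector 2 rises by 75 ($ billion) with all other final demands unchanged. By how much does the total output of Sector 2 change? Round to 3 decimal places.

Δx_2 = 129.271

I − A =
  [   0.75    -0.30    -0.30    -0.10]
  [  -0.05     0.70     0.00    -0.45]
  [  -0.05    -0.15     0.55    -0.25]
  [  -0.10    -0.10    -0.05     0.90]
Compute the cofactors C_ij = (−1)^(i+j)·(3×3 minor ij) of I−A; the adjugate is their transpose:
adj(I−A) = Cᵀ =
  [ 0.309625   0.199000   0.185750   0.185500]
  [ 0.050000   0.335125   0.044125   0.185375]
  [ 0.061500   0.140000   0.404250   0.189125]
  [ 0.043375   0.067125   0.048000   0.267750]
det(I−A) = Σ_j (I−A)_1j·C_1j = (0.75)(0.309625) + (-0.30)(0.050000) + (-0.30)(0.061500) + (-0.10)(0.043375) = 0.19443125
(I − A)⁻¹ = adj(I−A) / det(I−A) ≈
  [   1.5925     1.0235     0.9554     0.9541]
  [   0.2572     1.7236     0.2269     0.9534]
  [   0.3163     0.7200     2.0791     0.9727]
  [   0.2231     0.3452     0.2469     1.3771]
Δx = (I − A)⁻¹ Δd with Δd having +75 in the Sector 2 component and 0 elsewhere.
So Δx_2 = L_22 · (+75), where L_22 = adj(I−A)_22 / det(I−A) = 0.335125 / 0.19443125.
Δx_2 = 0.335125 × (+75) / 0.19443125 = 25.134375 / 0.19443125 ≈ 129.271.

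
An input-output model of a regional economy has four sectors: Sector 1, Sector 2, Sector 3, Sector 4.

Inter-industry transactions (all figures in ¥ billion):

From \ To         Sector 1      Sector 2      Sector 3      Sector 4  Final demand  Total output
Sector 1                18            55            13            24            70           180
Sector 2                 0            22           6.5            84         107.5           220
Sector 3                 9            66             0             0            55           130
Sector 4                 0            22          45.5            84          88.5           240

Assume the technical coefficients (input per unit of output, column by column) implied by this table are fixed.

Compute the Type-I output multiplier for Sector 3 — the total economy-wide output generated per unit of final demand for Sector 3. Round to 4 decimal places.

m_3 = 2.3458

Technical coefficients a_ij = z_ij / X_j:
  a_11 = 18/180 = 0.10, a_21 = 0/180 = 0.00, a_31 = 9/180 = 0.05, a_41 = 0/180 = 0.00
  a_12 = 55/220 = 0.25, a_22 = 22/220 = 0.10, a_32 = 66/220 = 0.30, a_42 = 22/220 = 0.10
  a_13 = 13/130 = 0.10, a_23 = 6.5/130 = 0.05, a_33 = 0/130 = 0.00, a_43 = 45.5/130 = 0.35
  a_14 = 24/240 = 0.10, a_24 = 84/240 = 0.35, a_34 = 0/240 = 0.00, a_44 = 84/240 = 0.35
I − A =
  [   0.90    -0.25    -0.10    -0.10]
  [   0.00     0.90    -0.05    -0.35]
  [  -0.05    -0.30     1.00     0.00]
  [   0.00    -0.10    -0.35     0.65]
Compute the cofactors C_ij = (−1)^(i+j)·(3×3 minor ij) of I−A; the adjugate is their transpose:
adj(I−A) = Cᵀ =
  [ 0.503500   0.202500   0.125750   0.186500]
  [ 0.007750   0.580000   0.139500   0.313500]
  [ 0.027500   0.184125   0.495000   0.103375]
  [ 0.016000   0.188375   0.288000   0.791375]
det(I−A) = Σ_j (I−A)_1j·C_1j = (0.90)(0.503500) + (-0.25)(0.007750) + (-0.10)(0.027500) + (-0.10)(0.016000) = 0.4468625
(I − A)⁻¹ = adj(I−A) / det(I−A) ≈
  [   1.12674     0.45316     0.28141     0.41735]
  [   0.01734     1.29794     0.31218     0.70156]
  [   0.06154     0.41204     1.10772     0.23134]
  [   0.03581     0.42155     0.64449     1.77096]
The output multiplier for sector j is the column-j sum of the Leontief inverse (I − A)⁻¹ = adj(I−A) / det(I−A).
Column 3 of adj(I−A): (0.125750, 0.139500, 0.495000, 0.288000); det(I−A) = 0.4468625.
m_3 = (0.125750 + 0.139500 + 0.495000 + 0.288000) / 0.4468625 = 1.04825 / 0.4468625 ≈ 2.3458.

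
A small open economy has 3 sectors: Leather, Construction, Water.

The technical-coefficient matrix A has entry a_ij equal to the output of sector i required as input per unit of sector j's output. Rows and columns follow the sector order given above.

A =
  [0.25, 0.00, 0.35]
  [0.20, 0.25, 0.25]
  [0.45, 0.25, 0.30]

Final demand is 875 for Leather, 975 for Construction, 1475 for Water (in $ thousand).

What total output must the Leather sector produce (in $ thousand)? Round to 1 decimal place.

x_L = 4152.4

I − A =
  [   0.75     0.00    -0.35]
  [  -0.20     0.75    -0.25]
  [  -0.45    -0.25     0.70]
Cofactors of I−A, C_ij = (−1)^(i+j)·(minor ij) (rows/columns in the sector order above):
  C_11 = (0.75)(0.70) − (-0.25)(-0.25) = 0.4625
  C_12 = −[(-0.20)(0.70) − (-0.25)(-0.45)] = 0.2525
  C_13 = (-0.20)(-0.25) − (0.75)(-0.45) = 0.3875
  C_21 = −[(0.00)(0.70) − (-0.35)(-0.25)] = 0.0875
  C_22 = (0.75)(0.70) − (-0.35)(-0.45) = 0.3675
  C_23 = −[(0.75)(-0.25) − (0.00)(-0.45)] = 0.1875
  C_31 = (0.00)(-0.25) − (-0.35)(0.75) = 0.2625
  C_32 = −[(0.75)(-0.25) − (-0.35)(-0.20)] = 0.2575
  C_33 = (0.75)(0.75) − (0.00)(-0.20) = 0.5625
det(I−A) = Σ_j (I−A)_1j·C_1j = (0.75)(0.4625) + (0.00)(0.2525) + (-0.35)(0.3875) = 0.21125
adj(I−A) = Cᵀ =
  [ 0.4625   0.0875   0.2625]
  [ 0.2525   0.3675   0.2575]
  [ 0.3875   0.1875   0.5625]
(I − A)⁻¹ = adj(I−A) / det(I−A) ≈
  [   2.1893     0.4142     1.2426]
  [   1.1953     1.7396     1.2189]
  [   1.8343     0.8876     2.6627]
x = (I − A)⁻¹ d = adj(I−A)·d / det(I−A), with det(I−A) = 0.21125:
  x_L = (0.4625·875 + 0.0875·975 + 0.2625·1475) / 0.21125 = 877.1875 / 0.21125 ≈ 4152.4
  x_C = (0.2525·875 + 0.3675·975 + 0.2575·1475) / 0.21125 = 959.0625 / 0.21125 ≈ 4539.9
  x_W = (0.3875·875 + 0.1875·975 + 0.5625·1475) / 0.21125 = 1351.5625 / 0.21125 ≈ 6397.9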